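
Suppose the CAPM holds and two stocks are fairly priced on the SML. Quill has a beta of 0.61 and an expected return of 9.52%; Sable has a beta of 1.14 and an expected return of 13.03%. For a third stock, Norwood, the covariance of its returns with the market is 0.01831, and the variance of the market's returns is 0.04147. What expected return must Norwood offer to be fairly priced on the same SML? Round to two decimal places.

MRP = (13.03% − 9.52%) / (1.14 − 0.61) = 6.6226%
R_f = 9.52% − 0.61 × 6.6226% = 5.4802%
β_Norwood = Cov / Var(R_m) = 0.01831 / 0.04147 = 0.4415
E(R_Norwood) = R_f + β × MRP = 5.4802% + 0.4415 × 6.6226% = 8.40%

8.40%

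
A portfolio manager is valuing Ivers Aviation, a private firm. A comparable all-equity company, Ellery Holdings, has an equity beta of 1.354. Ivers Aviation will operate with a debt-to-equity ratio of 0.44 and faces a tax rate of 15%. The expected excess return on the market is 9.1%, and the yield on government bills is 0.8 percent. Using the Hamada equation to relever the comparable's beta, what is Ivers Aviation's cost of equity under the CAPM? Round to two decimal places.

β_L = β_U × [1 + (1 − t)(D/E)] = 1.354 × [1 + (1 − 0.15) × 0.44]
    = 1.354 × [1 + 0.85 × 0.44] = 1.354 × 1.3740 = 1.8604
E(R) = R_f + β_L × MRP = 0.8% + 1.8604 × 9.1% = 17.73%

17.73%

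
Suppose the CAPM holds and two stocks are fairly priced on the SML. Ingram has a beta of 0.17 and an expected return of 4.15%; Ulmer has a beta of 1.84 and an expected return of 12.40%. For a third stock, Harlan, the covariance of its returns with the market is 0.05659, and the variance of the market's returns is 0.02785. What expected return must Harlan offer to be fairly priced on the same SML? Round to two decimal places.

MRP = (12.40% − 4.15%) / (1.84 − 0.17) = 4.9401%
R_f = 4.15% − 0.17 × 4.9401% = 3.3102%
β_Harlan = Cov / Var(R_m) = 0.05659 / 0.02785 = 2.0320
E(R_Harlan) = R_f + β × MRP = 3.3102% + 2.0320 × 4.9401% = 13.35%

13.35%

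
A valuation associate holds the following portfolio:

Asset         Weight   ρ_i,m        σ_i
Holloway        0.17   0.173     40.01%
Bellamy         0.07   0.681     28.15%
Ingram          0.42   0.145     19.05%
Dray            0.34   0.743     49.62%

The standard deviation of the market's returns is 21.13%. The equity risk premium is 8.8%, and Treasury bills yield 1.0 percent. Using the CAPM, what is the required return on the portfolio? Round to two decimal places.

β_Holloway = 0.173 × 40.01% / 21.13% = 0.3276
β_Bellamy = 0.681 × 28.15% / 21.13% = 0.9072
β_Ingram = 0.145 × 19.05% / 21.13% = 0.1307
β_Dray = 0.743 × 49.62% / 21.13% = 1.7448
β_P = Σ w_i β_i = 0.17×0.3276 + 0.07×0.9072 + 0.42×0.1307 + 0.34×1.7448 = 0.7673
E(R_P) = R_f + β_P × MRP = 1.0% + 0.7673 × 8.8% = 7.75%

7.75%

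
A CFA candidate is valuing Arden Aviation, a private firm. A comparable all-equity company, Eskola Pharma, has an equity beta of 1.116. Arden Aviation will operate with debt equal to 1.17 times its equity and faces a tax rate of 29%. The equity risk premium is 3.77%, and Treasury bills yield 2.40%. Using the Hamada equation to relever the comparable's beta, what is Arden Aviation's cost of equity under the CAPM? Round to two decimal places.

10.10%

β_L = β_U × [1 + (1 − t)(D/E)] = 1.116 × [1 + (1 − 0.29) × 1.17]
    = 1.116 × [1 + 0.71 × 1.17] = 1.116 × 1.8307 = 2.0431
E(R) = R_f + β_L × MRP = 2.40% + 2.0431 × 3.77% = 10.10%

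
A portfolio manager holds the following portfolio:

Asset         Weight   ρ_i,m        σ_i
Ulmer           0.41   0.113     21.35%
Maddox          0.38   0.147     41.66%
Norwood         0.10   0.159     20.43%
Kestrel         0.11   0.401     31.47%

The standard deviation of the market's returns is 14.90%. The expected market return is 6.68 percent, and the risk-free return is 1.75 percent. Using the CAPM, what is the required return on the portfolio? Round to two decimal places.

β_Ulmer = 0.113 × 21.35% / 14.90% = 0.1619
β_Maddox = 0.147 × 41.66% / 14.90% = 0.4110
β_Norwood = 0.159 × 20.43% / 14.90% = 0.2180
β_Kestrel = 0.401 × 31.47% / 14.90% = 0.8469
β_P = Σ w_i β_i = 0.41×0.1619 + 0.38×0.4110 + 0.10×0.2180 + 0.11×0.8469 = 0.3375
MRP = 6.68% − 1.75% = 4.93%
E(R_P) = R_f + β_P × MRP = 1.75% + 0.3375 × 4.93% = 3.41%

3.41%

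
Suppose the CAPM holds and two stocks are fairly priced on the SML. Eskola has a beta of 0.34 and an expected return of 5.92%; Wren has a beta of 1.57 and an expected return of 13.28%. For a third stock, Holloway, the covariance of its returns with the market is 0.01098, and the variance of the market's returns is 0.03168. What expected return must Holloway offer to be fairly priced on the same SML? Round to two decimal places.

MRP = (13.28% − 5.92%) / (1.57 − 0.34) = 5.9837%
R_f = 5.92% − 0.34 × 5.9837% = 3.8855%
β_Holloway = Cov / Var(R_m) = 0.01098 / 0.03168 = 0.3466
E(R_Holloway) = R_f + β × MRP = 3.8855% + 0.3466 × 5.9837% = 5.96%

5.96%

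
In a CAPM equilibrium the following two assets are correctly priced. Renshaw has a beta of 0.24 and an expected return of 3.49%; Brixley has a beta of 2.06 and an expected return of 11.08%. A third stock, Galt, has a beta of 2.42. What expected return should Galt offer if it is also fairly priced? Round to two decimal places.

12.58%

MRP (SML slope) = (11.08% − 3.49%) / (2.06 − 0.24) = 7.59% / 1.82 = 4.1703%
R_f (intercept) = 3.49% − 0.24 × 4.1703% = 2.4891%
E(R_Galt) = R_f + β × MRP = 2.4891% + 2.42 × 4.1703% = 12.58%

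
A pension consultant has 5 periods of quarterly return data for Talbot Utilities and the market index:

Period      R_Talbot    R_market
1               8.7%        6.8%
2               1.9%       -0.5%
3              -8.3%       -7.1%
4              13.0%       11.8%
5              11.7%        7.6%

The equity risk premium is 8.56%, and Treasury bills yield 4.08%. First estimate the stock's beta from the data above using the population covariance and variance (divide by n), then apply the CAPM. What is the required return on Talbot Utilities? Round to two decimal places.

Mean R_i = (8.7 + 1.9 − 8.3 + 13.0 + 11.7) / 5 = 5.4000%
Mean R_m = (6.8 − 0.5 − 7.1 + 11.8 + 7.6) / 5 = 3.7200%
Σ(R_i − R̄_i)(R_m − R̄_m) = 259.0200  ⇒  Cov = 259.0200 / 5 = 51.8040
Σ(R_m − R̄_m)² = 224.7080  ⇒  Var(R_m) = 224.7080 / 5 = 44.9416
β = Cov / Var(R_m) = 51.8040 / 44.9416 = 1.1527
E(R) = R_f + β × MRP = 4.08% + 1.1527 × 8.56% = 13.95%

13.95%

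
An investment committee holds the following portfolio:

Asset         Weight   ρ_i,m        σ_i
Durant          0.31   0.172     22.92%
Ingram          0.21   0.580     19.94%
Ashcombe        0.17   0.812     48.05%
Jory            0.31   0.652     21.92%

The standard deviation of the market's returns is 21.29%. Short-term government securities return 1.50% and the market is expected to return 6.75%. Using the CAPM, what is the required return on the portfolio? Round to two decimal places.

5.13%

β_Durant = 0.172 × 22.92% / 21.29% = 0.1852
β_Ingram = 0.580 × 19.94% / 21.29% = 0.5432
β_Ashcombe = 0.812 × 48.05% / 21.29% = 1.8326
β_Jory = 0.652 × 21.92% / 21.29% = 0.6713
β_P = Σ w_i β_i = 0.31×0.1852 + 0.21×0.5432 + 0.17×1.8326 + 0.31×0.6713 = 0.6911
MRP = 6.75% − 1.50% = 5.25%
E(R_P) = R_f + β_P × MRP = 1.50% + 0.6911 × 5.25% = 5.13%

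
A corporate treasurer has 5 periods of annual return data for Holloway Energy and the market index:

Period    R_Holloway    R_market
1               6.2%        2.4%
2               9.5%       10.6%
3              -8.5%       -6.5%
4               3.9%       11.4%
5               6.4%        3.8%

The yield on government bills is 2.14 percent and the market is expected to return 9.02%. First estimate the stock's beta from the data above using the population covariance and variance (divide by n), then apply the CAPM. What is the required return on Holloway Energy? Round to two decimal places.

7.49%

Mean R_i = (6.2 + 9.5 − 8.5 + 3.9 + 6.4) / 5 = 3.5000%
Mean R_m = (2.4 + 10.6 − 6.5 + 11.4 + 3.8) / 5 = 4.3400%
Σ(R_i − R̄_i)(R_m − R̄_m) = 163.6600  ⇒  Cov = 163.6600 / 5 = 32.7320
Σ(R_m − R̄_m)² = 210.5920  ⇒  Var(R_m) = 210.5920 / 5 = 42.1184
β = Cov / Var(R_m) = 32.7320 / 42.1184 = 0.7771
MRP = 9.02% − 2.14% = 6.88%
E(R) = R_f + β × MRP = 2.14% + 0.7771 × 6.88% = 7.49%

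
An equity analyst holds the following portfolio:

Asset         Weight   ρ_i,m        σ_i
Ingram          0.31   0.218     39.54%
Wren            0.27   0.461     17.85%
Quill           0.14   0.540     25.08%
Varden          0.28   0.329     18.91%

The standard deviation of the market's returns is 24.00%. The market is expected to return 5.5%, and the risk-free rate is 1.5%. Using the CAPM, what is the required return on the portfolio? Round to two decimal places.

2.92%

β_Ingram = 0.218 × 39.54% / 24.00% = 0.3592
β_Wren = 0.461 × 17.85% / 24.00% = 0.3429
β_Quill = 0.540 × 25.08% / 24.00% = 0.5643
β_Varden = 0.329 × 18.91% / 24.00% = 0.2592
β_P = Σ w_i β_i = 0.31×0.3592 + 0.27×0.3429 + 0.14×0.5643 + 0.28×0.2592 = 0.3555
MRP = 5.5% − 1.5% = 4.00%
E(R_P) = R_f + β_P × MRP = 1.5% + 0.3555 × 4.0% = 2.92%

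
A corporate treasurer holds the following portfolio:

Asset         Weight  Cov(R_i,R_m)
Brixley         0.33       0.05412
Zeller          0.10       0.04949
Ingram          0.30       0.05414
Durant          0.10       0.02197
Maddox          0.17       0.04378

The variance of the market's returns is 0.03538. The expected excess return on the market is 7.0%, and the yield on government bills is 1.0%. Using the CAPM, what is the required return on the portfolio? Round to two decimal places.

β_Brixley = 0.05412 / 0.03538 = 1.5297
β_Zeller = 0.04949 / 0.03538 = 1.3988
β_Ingram = 0.05414 / 0.03538 = 1.5302
β_Durant = 0.02197 / 0.03538 = 0.6210
β_Maddox = 0.04378 / 0.03538 = 1.2374
β_P = Σ w_i β_i = 0.33×1.5297 + 0.10×1.3988 + 0.30×1.5302 + 0.10×0.6210 + 0.17×1.2374 = 1.3762
E(R_P) = R_f + β_P × MRP = 1.0% + 1.3762 × 7.0% = 10.63%

10.63%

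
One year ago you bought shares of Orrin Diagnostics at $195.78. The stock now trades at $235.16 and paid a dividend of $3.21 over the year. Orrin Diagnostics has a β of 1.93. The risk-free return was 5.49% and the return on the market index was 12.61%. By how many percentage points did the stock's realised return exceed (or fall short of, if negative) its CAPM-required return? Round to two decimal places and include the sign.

Realised HPR = (P1 + D1 − P0) / P0 = (235.16 + 3.21 − 195.78) / 195.78 = 42.59 / 195.78 = 21.7540%
MRP = 12.61% − 5.49% = 7.12%
CAPM required = R_f + β·MRP = 5.49% + 1.93 × 7.12% = 19.2316%
α = realised − required = 21.7540% − 19.2316% = +2.52%

+2.52%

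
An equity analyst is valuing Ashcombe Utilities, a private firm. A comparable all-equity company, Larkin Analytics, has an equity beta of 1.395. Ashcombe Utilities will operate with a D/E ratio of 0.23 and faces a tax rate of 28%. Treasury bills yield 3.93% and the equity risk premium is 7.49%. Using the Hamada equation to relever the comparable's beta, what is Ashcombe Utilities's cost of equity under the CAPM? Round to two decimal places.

β_L = β_U × [1 + (1 − t)(D/E)] = 1.395 × [1 + (1 − 0.28) × 0.23]
    = 1.395 × [1 + 0.72 × 0.23] = 1.395 × 1.1656 = 1.6260
E(R) = R_f + β_L × MRP = 3.93% + 1.6260 × 7.49% = 16.11%

16.11%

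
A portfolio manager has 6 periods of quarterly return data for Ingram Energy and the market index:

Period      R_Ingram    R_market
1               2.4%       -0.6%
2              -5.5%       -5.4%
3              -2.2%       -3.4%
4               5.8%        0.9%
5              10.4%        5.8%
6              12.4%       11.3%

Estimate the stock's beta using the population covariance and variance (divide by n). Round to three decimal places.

1.090

Mean R_i = (2.4 − 5.5 − 2.2 + 5.8 + 10.4 + 12.4) / 6 = 3.8833%
Mean R_m = (-0.6 − 5.4 − 3.4 + 0.9 + 5.8 + 11.3) / 6 = 1.4333%
Σ(R_i − R̄_i)(R_m − R̄_m) = 208.0033  ⇒  Cov = 208.0033 / 6 = 34.6672
Σ(R_m − R̄_m)² = 190.8933  ⇒  Var(R_m) = 190.8933 / 6 = 31.8156
β = Cov / Var(R_m) = 34.6672 / 31.8156 = 1.0896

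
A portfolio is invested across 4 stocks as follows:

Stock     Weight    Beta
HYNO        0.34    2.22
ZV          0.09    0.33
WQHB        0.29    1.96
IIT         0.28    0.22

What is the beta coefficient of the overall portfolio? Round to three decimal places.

β_P = Σ w_i β_i = 0.34×2.22 + 0.09×0.33 + 0.29×1.96 + 0.28×0.22 = 1.4145

1.415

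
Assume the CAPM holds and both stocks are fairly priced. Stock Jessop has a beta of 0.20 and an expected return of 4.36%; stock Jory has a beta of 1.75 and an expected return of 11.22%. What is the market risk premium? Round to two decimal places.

Both satisfy E(R) = R_f + β·MRP, so the slope of the SML is
MRP = (11.22% − 4.36%) / (1.75 − 0.20) = 6.86% / 1.55 = 4.4258%

4.43%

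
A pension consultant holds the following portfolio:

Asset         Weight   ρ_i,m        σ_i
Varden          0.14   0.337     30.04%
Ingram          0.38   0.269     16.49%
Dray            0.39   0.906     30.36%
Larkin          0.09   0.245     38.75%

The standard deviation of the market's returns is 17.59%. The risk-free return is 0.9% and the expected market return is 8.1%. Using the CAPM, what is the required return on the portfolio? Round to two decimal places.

β_Varden = 0.337 × 30.04% / 17.59% = 0.5755
β_Ingram = 0.269 × 16.49% / 17.59% = 0.2522
β_Dray = 0.906 × 30.36% / 17.59% = 1.5637
β_Larkin = 0.245 × 38.75% / 17.59% = 0.5397
β_P = Σ w_i β_i = 0.14×0.5755 + 0.38×0.2522 + 0.39×1.5637 + 0.09×0.5397 = 0.8348
MRP = 8.1% − 0.9% = 7.20%
E(R_P) = R_f + β_P × MRP = 0.9% + 0.8348 × 7.2% = 6.91%

6.91%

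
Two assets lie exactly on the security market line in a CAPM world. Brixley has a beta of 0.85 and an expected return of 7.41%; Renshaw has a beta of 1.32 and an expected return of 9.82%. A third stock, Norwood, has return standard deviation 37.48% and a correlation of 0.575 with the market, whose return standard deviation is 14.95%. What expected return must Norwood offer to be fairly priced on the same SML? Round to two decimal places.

MRP = (9.82% − 7.41%) / (1.32 − 0.85) = 5.1277%
R_f = 7.41% − 0.85 × 5.1277% = 3.0515%
β_Norwood = ρ·σ_i/σ_m = 0.575 × 37.48 / 14.95 = 1.4415
E(R_Norwood) = R_f + β × MRP = 3.0515% + 1.4415 × 5.1277% = 10.44%

10.44%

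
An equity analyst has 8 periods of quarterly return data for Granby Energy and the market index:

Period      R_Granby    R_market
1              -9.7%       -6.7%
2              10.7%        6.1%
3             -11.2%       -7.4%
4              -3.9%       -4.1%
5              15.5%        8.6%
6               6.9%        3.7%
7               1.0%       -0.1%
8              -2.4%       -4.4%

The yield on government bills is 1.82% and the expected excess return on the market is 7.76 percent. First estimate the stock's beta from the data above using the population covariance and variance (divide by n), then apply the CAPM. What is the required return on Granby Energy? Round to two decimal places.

Mean R_i = (-9.7 + 10.7 − 11.2 − 3.9 + 15.5 + 6.9 + 1.0 − 2.4) / 8 = 0.8625%
Mean R_m = (-6.7 + 6.1 − 7.4 − 4.1 + 8.6 + 3.7 − 0.1 − 4.4) / 8 = -0.5375%
Σ(R_i − R̄_i)(R_m − R̄_m) = 402.1288  ⇒  Cov = 402.1288 / 8 = 50.2661
Σ(R_m − R̄_m)² = 258.3788  ⇒  Var(R_m) = 258.3788 / 8 = 32.2974
β = Cov / Var(R_m) = 50.2661 / 32.2974 = 1.5564
E(R) = R_f + β × MRP = 1.82% + 1.5564 × 7.76% = 13.90%

13.90%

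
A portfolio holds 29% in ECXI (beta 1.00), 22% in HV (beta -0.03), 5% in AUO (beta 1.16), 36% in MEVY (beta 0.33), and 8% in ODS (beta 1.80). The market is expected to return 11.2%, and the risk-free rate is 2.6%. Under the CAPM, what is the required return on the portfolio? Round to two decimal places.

7.80%

β_P = Σ w_i β_i = 0.29×1.00 + 0.22×-0.03 + 0.05×1.16 + 0.36×0.33 + 0.08×1.80 = 0.6042
MRP = 11.2% − 2.6% = 8.60%
E(R_P) = R_f + β_P × MRP = 2.6% + 0.6042 × 8.6% = 7.80%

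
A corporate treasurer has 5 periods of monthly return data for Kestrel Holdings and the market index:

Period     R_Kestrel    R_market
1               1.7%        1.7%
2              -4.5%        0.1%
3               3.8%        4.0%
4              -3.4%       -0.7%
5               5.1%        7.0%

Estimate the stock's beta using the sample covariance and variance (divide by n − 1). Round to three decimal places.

Mean R_i = (1.7 − 4.5 + 3.8 − 3.4 + 5.1) / 5 = 0.5400%
Mean R_m = (1.7 + 0.1 + 4.0 − 0.7 + 7.0) / 5 = 2.4200%
Σ(R_i − R̄_i)(R_m − R̄_m) = 49.1860  ⇒  Cov = 49.1860 / 4 = 12.2965
Σ(R_m − R̄_m)² = 39.1080  ⇒  Var(R_m) = 39.1080 / 4 = 9.7770
β = Cov / Var(R_m) = 12.2965 / 9.7770 = 1.2577

1.258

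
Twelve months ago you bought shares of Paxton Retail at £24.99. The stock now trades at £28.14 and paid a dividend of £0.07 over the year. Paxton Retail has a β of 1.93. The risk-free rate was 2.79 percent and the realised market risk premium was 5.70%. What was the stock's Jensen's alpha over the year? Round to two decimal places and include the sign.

Realised HPR = (P1 + D1 − P0) / P0 = (28.14 + 0.07 − 24.99) / 24.99 = 3.22 / 24.99 = 12.8852%
CAPM required = R_f + β·MRP = 2.79% + 1.93 × 5.70% = 13.7910%
α = realised − required = 12.8852% − 13.7910% = -0.91%

-0.91%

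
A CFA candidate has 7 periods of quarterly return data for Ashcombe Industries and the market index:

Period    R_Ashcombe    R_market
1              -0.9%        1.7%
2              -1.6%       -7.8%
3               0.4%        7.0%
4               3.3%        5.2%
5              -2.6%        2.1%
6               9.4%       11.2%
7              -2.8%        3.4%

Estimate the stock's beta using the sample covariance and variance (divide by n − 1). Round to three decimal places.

0.504

Mean R_i = (-0.9 − 1.6 + 0.4 + 3.3 − 2.6 + 9.4 − 2.8) / 7 = 0.7429%
Mean R_m = (1.7 − 7.8 + 7.0 + 5.2 + 2.1 + 11.2 + 3.4) / 7 = 3.2571%
Σ(R_i − R̄_i)(R_m − R̄_m) = 104.2729  ⇒  Cov = 104.2729 / 6 = 17.3788
Σ(R_m − R̄_m)² = 206.9171  ⇒  Var(R_m) = 206.9171 / 6 = 34.4862
β = Cov / Var(R_m) = 17.3788 / 34.4862 = 0.5039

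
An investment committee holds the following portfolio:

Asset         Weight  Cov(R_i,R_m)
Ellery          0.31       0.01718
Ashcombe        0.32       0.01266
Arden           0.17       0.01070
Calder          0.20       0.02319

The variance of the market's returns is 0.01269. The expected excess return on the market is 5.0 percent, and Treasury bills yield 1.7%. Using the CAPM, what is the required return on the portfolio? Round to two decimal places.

7.94%

β_Ellery = 0.01718 / 0.01269 = 1.3538
β_Ashcombe = 0.01266 / 0.01269 = 0.9976
β_Arden = 0.01070 / 0.01269 = 0.8432
β_Calder = 0.02319 / 0.01269 = 1.8274
β_P = Σ w_i β_i = 0.31×1.3538 + 0.32×0.9976 + 0.17×0.8432 + 0.20×1.8274 = 1.2477
E(R_P) = R_f + β_P × MRP = 1.7% + 1.2477 × 5.0% = 7.94%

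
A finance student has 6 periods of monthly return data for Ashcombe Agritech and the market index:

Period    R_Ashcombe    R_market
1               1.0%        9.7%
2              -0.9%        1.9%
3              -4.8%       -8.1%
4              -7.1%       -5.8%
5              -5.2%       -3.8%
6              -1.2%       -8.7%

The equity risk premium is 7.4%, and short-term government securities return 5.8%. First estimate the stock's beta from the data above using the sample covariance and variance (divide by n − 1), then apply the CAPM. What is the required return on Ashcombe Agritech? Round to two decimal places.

Mean R_i = (1.0 − 0.9 − 4.8 − 7.1 − 5.2 − 1.2) / 6 = -3.0333%
Mean R_m = (9.7 + 1.9 − 8.1 − 5.8 − 3.8 − 8.7) / 6 = -2.4667%
Σ(R_i − R̄_i)(R_m − R̄_m) = 73.3567  ⇒  Cov = 73.3567 / 5 = 14.6713
Σ(R_m − R̄_m)² = 250.5733  ⇒  Var(R_m) = 250.5733 / 5 = 50.1147
β = Cov / Var(R_m) = 14.6713 / 50.1147 = 0.2928
E(R) = R_f + β × MRP = 5.8% + 0.2928 × 7.4% = 7.97%

7.97%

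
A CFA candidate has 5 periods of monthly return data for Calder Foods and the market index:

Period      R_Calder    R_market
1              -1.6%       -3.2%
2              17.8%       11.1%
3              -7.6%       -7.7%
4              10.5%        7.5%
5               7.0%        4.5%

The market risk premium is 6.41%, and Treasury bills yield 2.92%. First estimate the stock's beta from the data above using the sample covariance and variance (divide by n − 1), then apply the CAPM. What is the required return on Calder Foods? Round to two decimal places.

11.16%

Mean R_i = (-1.6 + 17.8 − 7.6 + 10.5 + 7.0) / 5 = 5.2200%
Mean R_m = (-3.2 + 11.1 − 7.7 + 7.5 + 4.5) / 5 = 2.4400%
Σ(R_i − R̄_i)(R_m − R̄_m) = 307.7860  ⇒  Cov = 307.7860 / 4 = 76.9465
Σ(R_m − R̄_m)² = 239.4720  ⇒  Var(R_m) = 239.4720 / 4 = 59.8680
β = Cov / Var(R_m) = 76.9465 / 59.8680 = 1.2853
E(R) = R_f + β × MRP = 2.92% + 1.2853 × 6.41% = 11.16%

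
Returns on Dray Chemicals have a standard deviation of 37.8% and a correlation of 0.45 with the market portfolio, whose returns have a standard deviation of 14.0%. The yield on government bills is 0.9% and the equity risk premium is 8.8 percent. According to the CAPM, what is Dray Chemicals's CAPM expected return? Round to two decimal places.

11.59%

β = ρ × σ_i / σ_m = 0.45 × 37.8% / 14.0% = 1.2150
E(R) = 0.9% + 1.2150 × 8.8% = 11.59%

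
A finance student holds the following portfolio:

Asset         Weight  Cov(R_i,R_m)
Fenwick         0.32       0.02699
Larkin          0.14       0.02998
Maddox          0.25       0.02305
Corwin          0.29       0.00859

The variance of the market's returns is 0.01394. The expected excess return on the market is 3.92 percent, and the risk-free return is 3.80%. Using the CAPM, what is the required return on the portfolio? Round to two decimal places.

9.73%

β_Fenwick = 0.02699 / 0.01394 = 1.9362
β_Larkin = 0.02998 / 0.01394 = 2.1506
β_Maddox = 0.02305 / 0.01394 = 1.6535
β_Corwin = 0.00859 / 0.01394 = 0.6162
β_P = Σ w_i β_i = 0.32×1.9362 + 0.14×2.1506 + 0.25×1.6535 + 0.29×0.6162 = 1.5127
E(R_P) = R_f + β_P × MRP = 3.80% + 1.5127 × 3.92% = 9.73%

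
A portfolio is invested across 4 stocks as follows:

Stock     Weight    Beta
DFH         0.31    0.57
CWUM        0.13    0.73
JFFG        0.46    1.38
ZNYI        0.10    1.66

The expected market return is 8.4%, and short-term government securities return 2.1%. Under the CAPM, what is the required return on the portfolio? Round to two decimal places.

β_P = Σ w_i β_i = 0.31×0.57 + 0.13×0.73 + 0.46×1.38 + 0.10×1.66 = 1.0724
MRP = 8.4% − 2.1% = 6.30%
E(R_P) = R_f + β_P × MRP = 2.1% + 1.0724 × 6.3% = 8.86%

8.86%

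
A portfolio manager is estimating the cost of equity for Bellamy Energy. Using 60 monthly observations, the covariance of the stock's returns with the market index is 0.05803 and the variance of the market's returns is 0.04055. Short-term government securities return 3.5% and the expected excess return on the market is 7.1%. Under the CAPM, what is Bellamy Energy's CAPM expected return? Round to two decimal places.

13.66%

β = Cov(R_i, R_m) / Var(R_m) = 0.05803 / 0.04055 = 1.4311
E(R) = R_f + β × MRP = 3.5% + 1.4311 × 7.1% = 13.66%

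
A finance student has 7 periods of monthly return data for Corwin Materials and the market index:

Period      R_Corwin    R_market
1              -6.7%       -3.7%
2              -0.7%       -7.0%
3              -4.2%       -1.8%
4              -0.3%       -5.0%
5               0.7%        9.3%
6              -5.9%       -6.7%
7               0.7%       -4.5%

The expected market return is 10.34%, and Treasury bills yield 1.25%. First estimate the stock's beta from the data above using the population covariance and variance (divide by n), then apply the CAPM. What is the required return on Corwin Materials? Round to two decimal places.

2.99%

Mean R_i = (-6.7 − 0.7 − 4.2 − 0.3 + 0.7 − 5.9 + 0.7) / 7 = -2.3429%
Mean R_m = (-3.7 − 7.0 − 1.8 − 5.0 + 9.3 − 6.7 − 4.5) / 7 = -2.7714%
Σ(R_i − R̄_i)(R_m − R̄_m) = 36.1886  ⇒  Cov = 36.1886 / 7 = 5.1698
Σ(R_m − R̄_m)² = 188.7943  ⇒  Var(R_m) = 188.7943 / 7 = 26.9706
β = Cov / Var(R_m) = 5.1698 / 26.9706 = 0.1917
MRP = 10.34% − 1.25% = 9.09%
E(R) = R_f + β × MRP = 1.25% + 0.1917 × 9.09% = 2.99%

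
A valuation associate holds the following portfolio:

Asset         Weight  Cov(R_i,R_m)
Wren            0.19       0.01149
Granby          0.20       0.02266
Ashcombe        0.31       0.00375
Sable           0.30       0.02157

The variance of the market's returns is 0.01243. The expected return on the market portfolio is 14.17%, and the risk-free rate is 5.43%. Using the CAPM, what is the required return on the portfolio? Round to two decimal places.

β_Wren = 0.01149 / 0.01243 = 0.9244
β_Granby = 0.02266 / 0.01243 = 1.8230
β_Ashcombe = 0.00375 / 0.01243 = 0.3017
β_Sable = 0.02157 / 0.01243 = 1.7353
β_P = Σ w_i β_i = 0.19×0.9244 + 0.20×1.8230 + 0.31×0.3017 + 0.30×1.7353 = 1.1544
MRP = 14.17% − 5.43% = 8.74%
E(R_P) = R_f + β_P × MRP = 5.43% + 1.1544 × 8.74% = 15.52%

15.52%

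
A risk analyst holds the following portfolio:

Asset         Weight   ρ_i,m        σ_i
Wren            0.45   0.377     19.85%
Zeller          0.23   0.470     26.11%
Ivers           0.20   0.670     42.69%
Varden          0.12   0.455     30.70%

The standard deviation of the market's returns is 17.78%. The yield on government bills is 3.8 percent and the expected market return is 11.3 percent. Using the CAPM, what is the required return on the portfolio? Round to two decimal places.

9.53%

β_Wren = 0.377 × 19.85% / 17.78% = 0.4209
β_Zeller = 0.470 × 26.11% / 17.78% = 0.6902
β_Ivers = 0.670 × 42.69% / 17.78% = 1.6087
β_Varden = 0.455 × 30.70% / 17.78% = 0.7856
β_P = Σ w_i β_i = 0.45×0.4209 + 0.23×0.6902 + 0.20×1.6087 + 0.12×0.7856 = 0.7642
MRP = 11.3% − 3.8% = 7.50%
E(R_P) = R_f + β_P × MRP = 3.8% + 0.7642 × 7.5% = 9.53%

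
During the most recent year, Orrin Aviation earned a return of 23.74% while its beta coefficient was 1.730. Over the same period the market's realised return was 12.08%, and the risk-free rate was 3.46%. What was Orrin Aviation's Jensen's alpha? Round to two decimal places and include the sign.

+5.37%

Market excess return = 12.08% − 3.46% = 8.62%
CAPM benchmark = R_f + β(R_m − R_f) = 3.46% + 1.730 × 8.62% = 18.37260%
α = actual − benchmark = 23.74% − 18.37260% = +5.37%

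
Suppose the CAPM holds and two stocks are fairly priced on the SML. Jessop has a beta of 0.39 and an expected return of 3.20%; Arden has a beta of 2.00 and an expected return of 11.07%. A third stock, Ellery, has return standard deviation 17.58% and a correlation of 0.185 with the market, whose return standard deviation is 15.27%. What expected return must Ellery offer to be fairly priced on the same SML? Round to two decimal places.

2.33%

MRP = (11.07% − 3.20%) / (2.00 − 0.39) = 4.8882%
R_f = 3.20% − 0.39 × 4.8882% = 1.2936%
β_Ellery = ρ·σ_i/σ_m = 0.185 × 17.58 / 15.27 = 0.2130
E(R_Ellery) = R_f + β × MRP = 1.2936% + 0.2130 × 4.8882% = 2.33%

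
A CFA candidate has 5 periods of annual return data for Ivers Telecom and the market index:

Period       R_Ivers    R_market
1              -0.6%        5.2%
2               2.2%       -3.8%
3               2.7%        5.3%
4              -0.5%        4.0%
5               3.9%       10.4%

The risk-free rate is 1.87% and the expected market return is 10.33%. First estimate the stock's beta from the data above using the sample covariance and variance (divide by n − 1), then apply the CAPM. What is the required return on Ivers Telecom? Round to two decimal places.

2.59%

Mean R_i = (-0.6 + 2.2 + 2.7 − 0.5 + 3.9) / 5 = 1.5400%
Mean R_m = (5.2 − 3.8 + 5.3 + 4.0 + 10.4) / 5 = 4.2200%
Σ(R_i − R̄_i)(R_m − R̄_m) = 8.8960  ⇒  Cov = 8.8960 / 4 = 2.2240
Σ(R_m − R̄_m)² = 104.6880  ⇒  Var(R_m) = 104.6880 / 4 = 26.1720
β = Cov / Var(R_m) = 2.2240 / 26.1720 = 0.0850
MRP = 10.33% − 1.87% = 8.46%
E(R) = R_f + β × MRP = 1.87% + 0.0850 × 8.46% = 2.59%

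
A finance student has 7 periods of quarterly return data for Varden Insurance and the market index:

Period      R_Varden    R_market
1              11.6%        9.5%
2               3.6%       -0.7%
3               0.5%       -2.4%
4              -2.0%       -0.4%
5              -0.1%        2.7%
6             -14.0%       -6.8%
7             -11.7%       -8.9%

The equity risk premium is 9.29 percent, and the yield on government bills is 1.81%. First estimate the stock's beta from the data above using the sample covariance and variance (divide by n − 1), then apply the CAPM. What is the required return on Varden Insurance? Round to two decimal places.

Mean R_i = (11.6 + 3.6 + 0.5 − 2.0 − 0.1 − 14.0 − 11.7) / 7 = -1.7286%
Mean R_m = (9.5 − 0.7 − 2.4 − 0.4 + 2.7 − 6.8 − 8.9) / 7 = -1.0000%
Σ(R_i − R̄_i)(R_m − R̄_m) = 294.2400  ⇒  Cov = 294.2400 / 6 = 49.0400
Σ(R_m − R̄_m)² = 222.4000  ⇒  Var(R_m) = 222.4000 / 6 = 37.0667
β = Cov / Var(R_m) = 49.0400 / 37.0667 = 1.3230
E(R) = R_f + β × MRP = 1.81% + 1.3230 × 9.29% = 14.10%

14.10%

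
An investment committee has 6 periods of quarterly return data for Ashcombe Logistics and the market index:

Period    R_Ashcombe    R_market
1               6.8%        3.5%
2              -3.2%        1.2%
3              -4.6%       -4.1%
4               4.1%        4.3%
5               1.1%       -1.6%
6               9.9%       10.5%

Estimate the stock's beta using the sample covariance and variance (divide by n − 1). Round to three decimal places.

0.970

Mean R_i = (6.8 − 3.2 − 4.6 + 4.1 + 1.1 + 9.9) / 6 = 2.3500%
Mean R_m = (3.5 + 1.2 − 4.1 + 4.3 − 1.6 + 10.5) / 6 = 2.3000%
Σ(R_i − R̄_i)(R_m − R̄_m) = 126.2100  ⇒  Cov = 126.2100 / 5 = 25.2420
Σ(R_m − R̄_m)² = 130.0600  ⇒  Var(R_m) = 130.0600 / 5 = 26.0120
β = Cov / Var(R_m) = 25.2420 / 26.0120 = 0.9704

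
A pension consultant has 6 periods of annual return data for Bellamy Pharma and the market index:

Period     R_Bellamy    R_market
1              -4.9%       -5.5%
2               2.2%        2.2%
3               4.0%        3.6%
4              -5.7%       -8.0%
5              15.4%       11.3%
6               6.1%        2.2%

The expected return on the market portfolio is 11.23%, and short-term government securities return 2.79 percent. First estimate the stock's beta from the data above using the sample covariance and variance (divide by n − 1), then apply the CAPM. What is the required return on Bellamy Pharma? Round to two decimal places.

12.07%

Mean R_i = (-4.9 + 2.2 + 4.0 − 5.7 + 15.4 + 6.1) / 6 = 2.8500%
Mean R_m = (-5.5 + 2.2 + 3.6 − 8.0 + 11.3 + 2.2) / 6 = 0.9667%
Σ(R_i − R̄_i)(R_m − R̄_m) = 262.7000  ⇒  Cov = 262.7000 / 5 = 52.5400
Σ(R_m − R̄_m)² = 238.9733  ⇒  Var(R_m) = 238.9733 / 5 = 47.7947
β = Cov / Var(R_m) = 52.5400 / 47.7947 = 1.0993
MRP = 11.23% − 2.79% = 8.44%
E(R) = R_f + β × MRP = 2.79% + 1.0993 × 8.44% = 12.07%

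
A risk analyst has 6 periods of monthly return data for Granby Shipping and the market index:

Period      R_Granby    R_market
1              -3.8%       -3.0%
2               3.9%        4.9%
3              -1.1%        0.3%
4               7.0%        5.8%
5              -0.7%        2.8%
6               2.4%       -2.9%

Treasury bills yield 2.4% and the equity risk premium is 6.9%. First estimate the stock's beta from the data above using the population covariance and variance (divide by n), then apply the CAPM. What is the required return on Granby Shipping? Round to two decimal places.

Mean R_i = (-3.8 + 3.9 − 1.1 + 7.0 − 0.7 + 2.4) / 6 = 1.2833%
Mean R_m = (-3.0 + 4.9 + 0.3 + 5.8 + 2.8 − 2.9) / 6 = 1.3167%
Σ(R_i − R̄_i)(R_m − R̄_m) = 51.7217  ⇒  Cov = 51.7217 / 6 = 8.6203
Σ(R_m − R̄_m)² = 72.5883  ⇒  Var(R_m) = 72.5883 / 6 = 12.0981
β = Cov / Var(R_m) = 8.6203 / 12.0981 = 0.7125
E(R) = R_f + β × MRP = 2.4% + 0.7125 × 6.9% = 7.32%

7.32%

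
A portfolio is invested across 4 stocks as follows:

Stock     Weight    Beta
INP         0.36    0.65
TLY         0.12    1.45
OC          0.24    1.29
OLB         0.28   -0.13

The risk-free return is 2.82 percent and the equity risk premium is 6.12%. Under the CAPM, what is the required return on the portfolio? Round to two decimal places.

β_P = Σ w_i β_i = 0.36×0.65 + 0.12×1.45 + 0.24×1.29 + 0.28×-0.13 = 0.6812
E(R_P) = R_f + β_P × MRP = 2.82% + 0.6812 × 6.12% = 6.99%

6.99%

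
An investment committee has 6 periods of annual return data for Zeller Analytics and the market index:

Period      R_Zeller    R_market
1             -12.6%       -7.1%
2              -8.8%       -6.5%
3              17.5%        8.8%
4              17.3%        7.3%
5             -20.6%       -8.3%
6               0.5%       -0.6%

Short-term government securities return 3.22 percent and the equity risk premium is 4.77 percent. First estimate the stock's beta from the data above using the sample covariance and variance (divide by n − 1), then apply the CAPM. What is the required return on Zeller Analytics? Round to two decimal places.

13.07%

Mean R_i = (-12.6 − 8.8 + 17.5 + 17.3 − 20.6 + 0.5) / 6 = -1.1167%
Mean R_m = (-7.1 − 6.5 + 8.8 + 7.3 − 8.3 − 0.6) / 6 = -1.0667%
Σ(R_i − R̄_i)(R_m − R̄_m) = 590.4833  ⇒  Cov = 590.4833 / 5 = 118.0967
Σ(R_m − R̄_m)² = 285.8133  ⇒  Var(R_m) = 285.8133 / 5 = 57.1627
β = Cov / Var(R_m) = 118.0967 / 57.1627 = 2.0660
E(R) = R_f + β × MRP = 3.22% + 2.0660 × 4.77% = 13.07%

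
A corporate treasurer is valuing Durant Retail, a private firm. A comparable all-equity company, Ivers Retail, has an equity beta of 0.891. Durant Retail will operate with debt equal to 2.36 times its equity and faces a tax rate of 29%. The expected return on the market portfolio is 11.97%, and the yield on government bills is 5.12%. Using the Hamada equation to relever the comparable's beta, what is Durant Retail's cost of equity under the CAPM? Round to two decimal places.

21.45%

β_L = β_U × [1 + (1 − t)(D/E)] = 0.891 × [1 + (1 − 0.29) × 2.36]
    = 0.891 × [1 + 0.71 × 2.36] = 0.891 × 2.6756 = 2.3840
MRP = 11.97% − 5.12% = 6.85%
E(R) = R_f + β_L × MRP = 5.12% + 2.3840 × 6.85% = 21.45%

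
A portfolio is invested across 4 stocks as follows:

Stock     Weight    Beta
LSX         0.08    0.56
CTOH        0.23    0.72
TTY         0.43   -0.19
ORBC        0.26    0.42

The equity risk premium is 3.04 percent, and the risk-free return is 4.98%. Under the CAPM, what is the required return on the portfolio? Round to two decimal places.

5.70%

β_P = Σ w_i β_i = 0.08×0.56 + 0.23×0.72 + 0.43×-0.19 + 0.26×0.42 = 0.2379
E(R_P) = R_f + β_P × MRP = 4.98% + 0.2379 × 3.04% = 5.70%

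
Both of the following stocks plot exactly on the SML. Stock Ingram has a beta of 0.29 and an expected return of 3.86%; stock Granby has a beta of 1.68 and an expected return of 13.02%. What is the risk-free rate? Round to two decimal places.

1.95%

Both satisfy E(R) = R_f + β·MRP, so the slope of the SML is
MRP = (13.02% − 3.86%) / (1.68 − 0.29) = 9.16% / 1.39 = 6.5899%
R_f = E(R_Ingram) − β_Ingram·MRP = 3.86% − 0.29 × 6.5899% = 1.9489%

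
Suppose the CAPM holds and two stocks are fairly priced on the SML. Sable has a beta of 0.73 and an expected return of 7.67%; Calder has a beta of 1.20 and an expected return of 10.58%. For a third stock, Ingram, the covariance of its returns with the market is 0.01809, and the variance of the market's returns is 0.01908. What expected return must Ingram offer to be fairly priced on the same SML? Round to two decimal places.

MRP = (10.58% − 7.67%) / (1.20 − 0.73) = 6.1915%
R_f = 7.67% − 0.73 × 6.1915% = 3.1502%
β_Ingram = Cov / Var(R_m) = 0.01809 / 0.01908 = 0.9481
E(R_Ingram) = R_f + β × MRP = 3.1502% + 0.9481 × 6.1915% = 9.02%

9.02%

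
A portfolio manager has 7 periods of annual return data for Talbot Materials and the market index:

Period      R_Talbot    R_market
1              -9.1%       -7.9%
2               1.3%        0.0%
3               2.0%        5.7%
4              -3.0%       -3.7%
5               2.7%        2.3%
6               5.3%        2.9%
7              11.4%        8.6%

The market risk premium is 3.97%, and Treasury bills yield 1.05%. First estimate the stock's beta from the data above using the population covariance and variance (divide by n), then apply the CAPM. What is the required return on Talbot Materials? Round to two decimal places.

5.33%

Mean R_i = (-9.1 + 1.3 + 2.0 − 3.0 + 2.7 + 5.3 + 11.4) / 7 = 1.5143%
Mean R_m = (-7.9 + 0.0 + 5.7 − 3.7 + 2.3 + 2.9 + 8.6) / 7 = 1.1286%
Σ(R_i − R̄_i)(R_m − R̄_m) = 202.0471  ⇒  Cov = 202.0471 / 7 = 28.8639
Σ(R_m − R̄_m)² = 187.3343  ⇒  Var(R_m) = 187.3343 / 7 = 26.7620
β = Cov / Var(R_m) = 28.8639 / 26.7620 = 1.0785
E(R) = R_f + β × MRP = 1.05% + 1.0785 × 3.97% = 5.33%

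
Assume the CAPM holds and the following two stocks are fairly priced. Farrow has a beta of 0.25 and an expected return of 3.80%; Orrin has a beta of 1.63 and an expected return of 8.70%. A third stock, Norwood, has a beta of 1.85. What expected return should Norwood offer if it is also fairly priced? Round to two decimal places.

9.48%

MRP (SML slope) = (8.70% − 3.80%) / (1.63 − 0.25) = 4.90% / 1.38 = 3.5507%
R_f (intercept) = 3.80% − 0.25 × 3.5507% = 2.9123%
E(R_Norwood) = R_f + β × MRP = 2.9123% + 1.85 × 3.5507% = 9.48%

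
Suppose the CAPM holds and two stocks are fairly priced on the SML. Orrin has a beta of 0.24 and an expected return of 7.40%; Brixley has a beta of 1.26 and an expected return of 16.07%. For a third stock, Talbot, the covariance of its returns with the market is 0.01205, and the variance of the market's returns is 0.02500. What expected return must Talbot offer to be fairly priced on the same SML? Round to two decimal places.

MRP = (16.07% − 7.40%) / (1.26 − 0.24) = 8.5000%
R_f = 7.40% − 0.24 × 8.5000% = 5.3600%
β_Talbot = Cov / Var(R_m) = 0.01205 / 0.02500 = 0.4820
E(R_Talbot) = R_f + β × MRP = 5.3600% + 0.4820 × 8.5000% = 9.46%

9.46%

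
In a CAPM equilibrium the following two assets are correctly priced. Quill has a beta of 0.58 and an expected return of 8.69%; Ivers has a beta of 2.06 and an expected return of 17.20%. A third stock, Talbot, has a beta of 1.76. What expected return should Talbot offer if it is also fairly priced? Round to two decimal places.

MRP (SML slope) = (17.20% − 8.69%) / (2.06 − 0.58) = 8.51% / 1.48 = 5.7500%
R_f (intercept) = 8.69% − 0.58 × 5.7500% = 5.3550%
E(R_Talbot) = R_f + β × MRP = 5.3550% + 1.76 × 5.7500% = 15.48%

15.48%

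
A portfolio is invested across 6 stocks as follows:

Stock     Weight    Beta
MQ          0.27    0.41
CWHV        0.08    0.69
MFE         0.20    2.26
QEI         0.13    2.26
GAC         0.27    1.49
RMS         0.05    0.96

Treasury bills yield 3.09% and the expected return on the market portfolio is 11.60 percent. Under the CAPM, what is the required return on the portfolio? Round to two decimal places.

β_P = Σ w_i β_i = 0.27×0.41 + 0.08×0.69 + 0.20×2.26 + 0.13×2.26 + 0.27×1.49 + 0.05×0.96 = 1.3620
MRP = 11.60% − 3.09% = 8.51%
E(R_P) = R_f + β_P × MRP = 3.09% + 1.3620 × 8.51% = 14.68%

14.68%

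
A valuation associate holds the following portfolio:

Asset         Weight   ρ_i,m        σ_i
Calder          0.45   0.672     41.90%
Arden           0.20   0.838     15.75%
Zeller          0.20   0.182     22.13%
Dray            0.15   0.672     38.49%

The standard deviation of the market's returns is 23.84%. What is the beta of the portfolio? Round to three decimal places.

0.839

β_Calder = 0.672 × 41.90% / 23.84% = 1.1811
β_Arden = 0.838 × 15.75% / 23.84% = 0.5536
β_Zeller = 0.182 × 22.13% / 23.84% = 0.1689
β_Dray = 0.672 × 38.49% / 23.84% = 1.0850
β_P = Σ w_i β_i = 0.45×1.1811 + 0.20×0.5536 + 0.20×0.1689 + 0.15×1.0850 = 0.8387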